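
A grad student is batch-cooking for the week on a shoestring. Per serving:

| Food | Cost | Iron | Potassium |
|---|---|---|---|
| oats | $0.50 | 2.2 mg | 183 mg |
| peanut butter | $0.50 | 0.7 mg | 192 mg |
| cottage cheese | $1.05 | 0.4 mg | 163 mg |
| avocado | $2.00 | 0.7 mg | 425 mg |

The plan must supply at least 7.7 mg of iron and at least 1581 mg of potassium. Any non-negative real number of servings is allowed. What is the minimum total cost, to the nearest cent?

$4.15

This is a tiny linear program; its minimum lies at a vertex of the feasible set. List the vertices and price them.
oats only: max(7.7/2.2, 1581/183) = 8.639 servings → $4.32.
peanut butter only: max(7.7/0.7, 1581/192) = 11 servings → $5.50.
cottage cheese only: max(7.7/0.4, 1581/163) = 19.25 servings → $20.21.
avocado only: max(7.7/0.7, 1581/425) = 11 servings → $22.00.
oats + peanut butter with both tight: 1.263 servings and 7.031 servings → $4.15.
oats + cottage cheese with both tight: 2.182 servings and 7.25 servings → $8.70.
oats + avocado with both tight: 2.684 servings and 2.564 servings → $6.47.
peanut butter + cottage cheese: intersection lies outside the first quadrant.
peanut butter + avocado: the both-tight solution has a negative serving — not a feasible corner.
cottage cheese + avocado: the both-tight solution has a negative serving — not a feasible corner.
The minimum over all feasible corners is $4.15.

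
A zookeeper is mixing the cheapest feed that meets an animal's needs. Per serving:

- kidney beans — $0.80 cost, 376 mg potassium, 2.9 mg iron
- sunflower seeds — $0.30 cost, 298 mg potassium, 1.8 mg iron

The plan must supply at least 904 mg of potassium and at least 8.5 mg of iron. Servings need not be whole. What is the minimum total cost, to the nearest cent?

With two linear requirements the optimum uses one or two foods; enumerate the corners.
kidney beans only: max(904/376, 8.5/2.9) = 2.931 servings → $2.34.
sunflower seeds only: max(904/298, 8.5/1.8) = 4.722 servings → $1.42.
kidney beans + sunflower seeds: the both-tight solution has a negative serving — not a feasible corner.
So the least-cost plan costs $1.42.

$1.42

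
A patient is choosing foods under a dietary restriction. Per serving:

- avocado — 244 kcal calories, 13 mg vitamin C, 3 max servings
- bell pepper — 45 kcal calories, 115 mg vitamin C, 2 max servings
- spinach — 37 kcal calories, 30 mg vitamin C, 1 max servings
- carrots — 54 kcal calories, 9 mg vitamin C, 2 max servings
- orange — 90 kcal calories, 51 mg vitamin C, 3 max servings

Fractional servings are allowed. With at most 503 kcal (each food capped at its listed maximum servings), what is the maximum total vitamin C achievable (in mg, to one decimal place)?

Vitamin C per kcal: bell pepper 2.556, spinach 0.8108, orange 0.5667, carrots 0.1667, avocado 0.05328.
Take 2 servings of bell pepper: uses 90 kcal, +230.0 mg vitamin C (running total 230.0 mg).
Take 1 serving of spinach: uses 37 kcal, +30.0 mg vitamin C (running total 260.0 mg).
Take 3 servings of orange: uses 270 kcal, +153.0 mg vitamin C (running total 413.0 mg).
Take 1.963 servings of carrots: uses 106 kcal, +17.7 mg vitamin C (running total 430.7 mg).
Filling greedily by vitamin C-per-kcal is optimal for one linear limit, giving 430.7 mg.

430.7 mg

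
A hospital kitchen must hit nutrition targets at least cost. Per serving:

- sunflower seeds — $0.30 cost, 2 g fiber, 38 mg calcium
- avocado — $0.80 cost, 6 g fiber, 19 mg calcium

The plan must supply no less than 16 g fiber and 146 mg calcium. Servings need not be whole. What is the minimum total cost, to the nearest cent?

Minimising a linear cost over {fiber ≥ 16, calcium ≥ 146, servings ≥ 0} — the optimum is at a vertex, using one or two foods.
sunflower seeds only: max(16/2, 146/38) = 8 servings → $2.40.
avocado only: max(16/6, 146/19) = 7.684 servings → $6.15.
sunflower seeds + avocado with both tight: 3.011 servings and 1.663 servings → $2.23.
Cheapest feasible corner: $2.23.

$2.23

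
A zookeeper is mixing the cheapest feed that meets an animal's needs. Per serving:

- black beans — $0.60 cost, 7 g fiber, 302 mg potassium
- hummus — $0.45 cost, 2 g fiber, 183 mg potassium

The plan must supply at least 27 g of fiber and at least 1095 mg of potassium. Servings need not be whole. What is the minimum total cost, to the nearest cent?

The cheapest plan sits at a corner of the feasible region — with two constraints it uses at most two foods.
black beans only: max(27/7, 1095/302) = 3.857 servings → $2.31.
hummus only: max(27/2, 1095/183) = 13.5 servings → $6.08.
black beans + hummus: intersection lies outside the first quadrant.
So the least-cost plan costs $2.31.

$2.31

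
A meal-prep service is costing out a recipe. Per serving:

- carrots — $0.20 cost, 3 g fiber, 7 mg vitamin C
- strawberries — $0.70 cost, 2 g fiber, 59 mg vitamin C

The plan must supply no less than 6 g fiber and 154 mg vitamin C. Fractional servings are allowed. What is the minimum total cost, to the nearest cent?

$1.86

carrots only: max(6/3, 154/7) = 22 servings → $4.40.
strawberries only: max(6/2, 154/59) = 3 servings → $2.10.
carrots + strawberries with both tight: 0.2822 servings and 2.577 servings → $1.86.
So the least-cost plan costs $1.86.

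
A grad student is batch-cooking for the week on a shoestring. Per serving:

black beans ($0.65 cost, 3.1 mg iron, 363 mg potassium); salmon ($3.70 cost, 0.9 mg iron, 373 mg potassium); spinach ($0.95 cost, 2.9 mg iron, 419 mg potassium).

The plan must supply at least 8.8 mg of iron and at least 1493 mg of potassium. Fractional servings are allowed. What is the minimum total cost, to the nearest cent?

Compare the cost at each extreme point of the feasible region.
black beans only: max(8.8/3.1, 1493/363) = 4.113 servings → $2.67.
salmon only: max(8.8/0.9, 1493/373) = 9.778 servings → $36.18.
spinach only: max(8.8/2.9, 1493/419) = 3.563 servings → $3.39.
black beans + salmon with both tight: 2.337 servings and 1.728 servings → $7.91.
black beans + spinach: intersection lies outside the first quadrant.
salmon + spinach with both tight: 0.9119 servings and 2.751 servings → $5.99.
Cheapest feasible corner: $2.67.

$2.67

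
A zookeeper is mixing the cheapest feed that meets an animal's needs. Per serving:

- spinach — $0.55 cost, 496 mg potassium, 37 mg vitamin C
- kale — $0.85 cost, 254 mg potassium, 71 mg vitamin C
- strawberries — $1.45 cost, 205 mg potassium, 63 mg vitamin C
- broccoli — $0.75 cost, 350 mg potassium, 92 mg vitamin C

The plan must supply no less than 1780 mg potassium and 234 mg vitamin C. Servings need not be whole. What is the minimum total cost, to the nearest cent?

This is a tiny linear program; its minimum lies at a vertex of the feasible set. List the vertices and price them.
spinach only: max(1780/496, 234/37) = 6.324 servings → $3.48.
kale only: max(1780/254, 234/71) = 7.008 servings → $5.96.
strawberries only: max(1780/205, 234/63) = 8.683 servings → $12.59.
broccoli only: max(1780/350, 234/92) = 5.086 servings → $3.81.
spinach + kale with both tight: 2.593 servings and 1.945 servings → $3.08.
spinach + strawberries with both tight: 2.712 servings and 2.122 servings → $4.57.
spinach + broccoli with both tight: 2.505 servings and 1.536 servings → $2.53.
kale + strawberries: the both-tight solution has a negative serving — not a feasible corner.
kale + broccoli: the both-tight solution has a negative serving — not a feasible corner.
strawberries + broccoli with both targets exact would need a negative amount; discard.
So the least-cost plan costs $2.53.

$2.53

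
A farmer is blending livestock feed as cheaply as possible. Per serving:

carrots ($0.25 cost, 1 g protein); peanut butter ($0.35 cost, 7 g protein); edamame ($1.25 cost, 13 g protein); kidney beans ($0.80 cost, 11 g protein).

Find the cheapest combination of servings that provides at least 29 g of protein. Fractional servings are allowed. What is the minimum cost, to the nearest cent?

Cost per g of protein: peanut butter $0.0500, kidney beans $0.0727, edamame $0.0962, carrots $0.2500.
With no serving limits, use only peanut butter: 29 g / 7 g = 4.143 servings × $0.35 = $1.45.

$1.45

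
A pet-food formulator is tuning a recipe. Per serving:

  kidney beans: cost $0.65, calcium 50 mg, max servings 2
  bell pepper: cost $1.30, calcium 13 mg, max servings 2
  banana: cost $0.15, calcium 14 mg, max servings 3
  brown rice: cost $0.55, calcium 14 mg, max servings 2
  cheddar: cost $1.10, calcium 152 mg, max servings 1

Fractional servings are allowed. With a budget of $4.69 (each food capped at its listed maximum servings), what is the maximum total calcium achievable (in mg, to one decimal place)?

Calcium per dollar: cheddar 138.2, banana 93.33, kidney beans 76.92, brown rice 25.45, bell pepper 10.
Take 1 serving of cheddar: spends $1.10, +152.0 mg calcium (running total 152.0 mg).
Take 3 servings of banana: spends $0.45, +42.0 mg calcium (running total 194.0 mg).
Take 2 servings of kidney beans: spends $1.30, +100.0 mg calcium (running total 294.0 mg).
Take 2 servings of brown rice: spends $1.10, +28.0 mg calcium (running total 322.0 mg).
Take 0.5692 servings of bell pepper: spends $0.74, +7.4 mg calcium (running total 329.4 mg).
Greedy by best ratio exhausts the cost allowance optimally: 329.4 mg.

329.4 mg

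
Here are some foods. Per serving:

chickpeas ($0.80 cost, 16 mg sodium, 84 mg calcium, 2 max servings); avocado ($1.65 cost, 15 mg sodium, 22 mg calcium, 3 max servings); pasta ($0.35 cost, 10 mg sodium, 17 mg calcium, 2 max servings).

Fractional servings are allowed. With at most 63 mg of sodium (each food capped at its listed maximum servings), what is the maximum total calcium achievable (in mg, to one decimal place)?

218.1 mg

Calcium per mg sodium: chickpeas 5.25, pasta 1.7, avocado 1.467.
Take 2 servings of chickpeas: uses 32 mg sodium, +168.0 mg calcium (running total 168.0 mg).
Take 2 servings of pasta: uses 20 mg sodium, +34.0 mg calcium (running total 202.0 mg).
Take 0.7333 servings of avocado: uses 11 mg sodium, +16.1 mg calcium (running total 218.1 mg).
Filling greedily by calcium-per-mg sodium is optimal for one linear limit, giving 218.1 mg.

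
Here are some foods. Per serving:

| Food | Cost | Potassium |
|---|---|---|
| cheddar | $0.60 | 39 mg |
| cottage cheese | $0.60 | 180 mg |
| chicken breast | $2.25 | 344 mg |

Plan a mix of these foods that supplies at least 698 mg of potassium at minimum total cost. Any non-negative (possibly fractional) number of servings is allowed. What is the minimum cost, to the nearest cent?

$2.33

Cost per mg of potassium: cottage cheese $0.0033, chicken breast $0.0065, cheddar $0.0154.
With no serving limits, use only cottage cheese: 698 mg / 180 mg = 3.878 servings × $0.60 = $2.33.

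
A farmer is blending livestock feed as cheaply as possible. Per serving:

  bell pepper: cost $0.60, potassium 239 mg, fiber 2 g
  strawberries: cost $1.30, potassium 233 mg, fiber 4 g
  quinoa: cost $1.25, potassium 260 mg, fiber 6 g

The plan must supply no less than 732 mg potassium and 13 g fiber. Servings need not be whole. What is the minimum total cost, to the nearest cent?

bell pepper only: max(732/239, 13/2) = 6.5 servings → $3.90.
strawberries only: max(732/233, 13/4) = 3.25 servings → $4.22.
quinoa only: max(732/260, 13/6) = 2.815 servings → $3.52.
bell pepper + strawberries: intersection lies outside the first quadrant.
bell pepper + quinoa with both tight: 1.107 servings and 1.798 servings → $2.91.
strawberries + quinoa with both tight: 2.827 servings and 0.2821 servings → $4.03.
So the least-cost plan costs $2.91.

$2.91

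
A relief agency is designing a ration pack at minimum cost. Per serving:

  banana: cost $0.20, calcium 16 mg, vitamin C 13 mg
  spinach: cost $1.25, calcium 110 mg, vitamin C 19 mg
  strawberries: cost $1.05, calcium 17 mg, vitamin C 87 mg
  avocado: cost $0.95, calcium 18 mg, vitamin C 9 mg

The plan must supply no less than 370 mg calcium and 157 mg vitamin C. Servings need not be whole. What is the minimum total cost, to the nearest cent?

$4.37

A basic optimal solution has at most two foods positive. Try each food alone and each pair with both targets met exactly.
banana only: max(370/16, 157/13) = 23.12 servings → $4.62.
spinach only: max(370/110, 157/19) = 8.263 servings → $10.33.
strawberries only: max(370/17, 157/87) = 21.76 servings → $22.85.
avocado only: max(370/18, 157/9) = 20.56 servings → $19.53.
banana + spinach with both tight: 9.094 servings and 2.041 servings → $4.37.
banana + strawberries with both targets exact would need a negative amount; discard.
banana + avocado with both targets exact would need a negative amount; discard.
spinach + strawberries with both tight: 3.192 servings and 1.107 servings → $5.15.
spinach + avocado with both tight: 0.7778 servings and 15.8 servings → $15.98.
strawberries + avocado with both targets exact would need a negative amount; discard.
Cheapest feasible corner: $4.37.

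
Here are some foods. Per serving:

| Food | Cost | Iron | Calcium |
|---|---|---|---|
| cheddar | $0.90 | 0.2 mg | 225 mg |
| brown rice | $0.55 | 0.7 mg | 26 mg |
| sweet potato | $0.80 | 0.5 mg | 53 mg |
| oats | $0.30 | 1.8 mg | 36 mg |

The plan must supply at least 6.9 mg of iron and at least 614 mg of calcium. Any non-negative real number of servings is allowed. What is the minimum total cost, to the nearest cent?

A basic optimal solution has at most two foods positive. Try each food alone and each pair with both targets met exactly.
cheddar only: max(6.9/0.2, 614/225) = 34.5 servings → $31.05.
brown rice only: max(6.9/0.7, 614/26) = 23.62 servings → $12.99.
sweet potato only: max(6.9/0.5, 614/53) = 13.8 servings → $11.04.
oats only: max(6.9/1.8, 614/36) = 17.06 servings → $5.12.
cheddar + brown rice with both tight: 1.644 servings and 9.387 servings → $6.64.
cheddar + sweet potato: intersection lies outside the first quadrant.
cheddar + oats with both tight: 2.154 servings and 3.594 servings → $3.02.
brown rice + sweet potato with both tight: 2.436 servings and 10.39 servings → $9.65.
brown rice + oats with both targets exact would need a negative amount; discard.
sweet potato + oats with both tight: 11.07 servings and 0.7584 servings → $9.08.
The minimum over all feasible corners is $3.02.

$3.02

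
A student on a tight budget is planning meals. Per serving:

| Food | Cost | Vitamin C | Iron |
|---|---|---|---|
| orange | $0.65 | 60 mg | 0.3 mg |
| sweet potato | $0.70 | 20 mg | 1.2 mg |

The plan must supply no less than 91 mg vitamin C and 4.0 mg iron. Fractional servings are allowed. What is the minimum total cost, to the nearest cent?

This is a tiny linear program; its minimum lies at a vertex of the feasible set. List the vertices and price them.
orange only: max(91/60, 4.0/0.3) = 13.33 servings → $8.67.
sweet potato only: max(91/20, 4.0/1.2) = 4.55 servings → $3.19.
orange + sweet potato with both tight: 0.4424 servings and 3.223 servings → $2.54.
Cheapest feasible corner: $2.54.

$2.54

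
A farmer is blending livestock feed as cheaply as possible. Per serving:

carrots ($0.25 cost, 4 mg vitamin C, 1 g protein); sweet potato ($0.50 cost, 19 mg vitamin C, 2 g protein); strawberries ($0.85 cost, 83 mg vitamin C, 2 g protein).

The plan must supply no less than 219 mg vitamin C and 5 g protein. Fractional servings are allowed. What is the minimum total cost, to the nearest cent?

$2.24

An LP optimum is at a vertex; with two nutrient constraints at most two foods are used. Check each candidate.
carrots only: max(219/4, 5/1) = 54.75 servings → $13.69.
sweet potato only: max(219/19, 5/2) = 11.53 servings → $5.76.
strawberries only: max(219/83, 5/2) = 2.639 servings → $2.24.
carrots + sweet potato: intersection lies outside the first quadrant.
carrots + strawberries: the both-tight solution has a negative serving — not a feasible corner.
sweet potato + strawberries: intersection lies outside the first quadrant.
The minimum over all feasible corners is $2.24.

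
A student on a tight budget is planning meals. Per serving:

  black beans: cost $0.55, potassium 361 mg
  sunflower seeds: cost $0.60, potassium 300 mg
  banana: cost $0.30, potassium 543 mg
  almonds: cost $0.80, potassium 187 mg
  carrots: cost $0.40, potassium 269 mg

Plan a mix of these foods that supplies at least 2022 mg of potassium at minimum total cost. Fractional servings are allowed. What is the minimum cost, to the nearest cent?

$1.12

Cost per mg of potassium: banana $0.0006, carrots $0.0015, black beans $0.0015, sunflower seeds $0.0020, almonds $0.0043.
With no serving limits, use only banana: 2022 mg / 543 mg = 3.724 servings × $0.30 = $1.12.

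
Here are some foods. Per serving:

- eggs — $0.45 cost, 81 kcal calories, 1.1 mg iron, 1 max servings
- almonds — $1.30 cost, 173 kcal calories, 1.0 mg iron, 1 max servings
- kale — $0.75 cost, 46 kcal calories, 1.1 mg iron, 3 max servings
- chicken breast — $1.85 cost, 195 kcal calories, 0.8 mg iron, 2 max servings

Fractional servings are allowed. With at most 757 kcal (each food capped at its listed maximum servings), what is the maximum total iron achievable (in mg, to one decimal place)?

Iron per kcal: kale 0.02391, eggs 0.01358, almonds 0.00578, chicken breast 0.004103.
Take 3 servings of kale: uses 138 kcal, +3.3 mg iron (running total 3.3 mg).
Take 1 serving of eggs: uses 81 kcal, +1.1 mg iron (running total 4.4 mg).
Take 1 serving of almonds: uses 173 kcal, +1.0 mg iron (running total 5.4 mg).
Take 1.872 servings of chicken breast: uses 365 kcal, +1.5 mg iron (running total 6.9 mg).
Filling greedily by iron-per-kcal is optimal for one linear limit, giving 6.9 mg.

6.9 mg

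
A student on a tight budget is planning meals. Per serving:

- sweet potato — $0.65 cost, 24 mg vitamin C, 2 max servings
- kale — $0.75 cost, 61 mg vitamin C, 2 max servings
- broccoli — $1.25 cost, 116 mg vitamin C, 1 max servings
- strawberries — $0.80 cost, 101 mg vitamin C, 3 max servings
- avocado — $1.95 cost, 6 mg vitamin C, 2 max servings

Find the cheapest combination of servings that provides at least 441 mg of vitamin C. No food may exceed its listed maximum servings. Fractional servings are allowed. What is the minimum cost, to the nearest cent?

Cost per mg of vitamin C: strawberries $0.0079, broccoli $0.0108, kale $0.0123, sweet potato $0.0271, avocado $0.3250.
Take 3 servings of strawberries: +303.0 mg vitamin C for $2.40 (total $2.40, still need 138.0 mg).
Take 1 serving of broccoli: +116.0 mg vitamin C for $1.25 (total $3.65, still need 22.0 mg).
Take 0.3607 servings of kale: +22.0 mg vitamin C for $0.27 (total $3.92, still need 0.0 mg).
Filling from the cheapest source first is optimal under one linear minimum: $3.92.

$3.92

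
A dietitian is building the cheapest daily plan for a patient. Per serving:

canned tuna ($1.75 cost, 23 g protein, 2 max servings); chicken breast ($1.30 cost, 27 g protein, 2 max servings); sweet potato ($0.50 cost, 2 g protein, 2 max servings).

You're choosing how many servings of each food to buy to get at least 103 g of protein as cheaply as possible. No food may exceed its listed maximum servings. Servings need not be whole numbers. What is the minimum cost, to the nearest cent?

Cost per g of protein: chicken breast $0.0481, canned tuna $0.0761, sweet potato $0.2500.
Take 2 servings of chicken breast: +54.0 g protein for $2.60 (total $2.60, still need 49.0 g).
Take 2 servings of canned tuna: +46.0 g protein for $3.50 (total $6.10, still need 3.0 g).
Take 1.5 servings of sweet potato: +3.0 g protein for $0.75 (total $6.85, still need 0.0 g).
Filling from the cheapest source first is optimal under one linear minimum: $6.85.

$6.85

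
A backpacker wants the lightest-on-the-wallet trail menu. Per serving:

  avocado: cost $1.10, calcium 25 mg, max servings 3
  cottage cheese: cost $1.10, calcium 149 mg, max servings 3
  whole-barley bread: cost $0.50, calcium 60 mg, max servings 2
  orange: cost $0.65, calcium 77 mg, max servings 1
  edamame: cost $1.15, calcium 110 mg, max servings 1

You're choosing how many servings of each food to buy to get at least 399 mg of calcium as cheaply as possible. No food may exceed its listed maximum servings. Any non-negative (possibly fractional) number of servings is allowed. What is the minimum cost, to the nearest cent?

$2.95

Cost per mg of calcium: cottage cheese $0.0074, whole-barley bread $0.0083, orange $0.0084, edamame $0.0105, avocado $0.0440.
Take 2.678 servings of cottage cheese: +399.0 mg calcium for $2.95 (total $2.95, still need 0.0 mg).
Filling from the cheapest source first is optimal under one linear minimum: $2.95.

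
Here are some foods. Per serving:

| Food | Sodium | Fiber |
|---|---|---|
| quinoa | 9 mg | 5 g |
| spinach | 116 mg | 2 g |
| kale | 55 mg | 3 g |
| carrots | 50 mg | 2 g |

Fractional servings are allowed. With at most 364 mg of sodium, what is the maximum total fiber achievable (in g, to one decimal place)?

Fiber per mg sodium: quinoa 0.5556, kale 0.05455, carrots 0.04, spinach 0.01724.
With no serving limits, spend the whole sodium allowance on quinoa: 364 mg / 9 mg × 5 g = 202.2 g.

202.2 g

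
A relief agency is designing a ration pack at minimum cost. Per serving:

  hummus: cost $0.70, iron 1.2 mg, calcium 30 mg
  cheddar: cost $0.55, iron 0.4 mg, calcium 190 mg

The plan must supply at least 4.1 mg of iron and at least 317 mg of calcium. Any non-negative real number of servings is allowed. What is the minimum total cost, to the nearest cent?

$2.77

For a min-cost LP with two ≥-constraints, a basic feasible solution has at most two positive variables.
hummus only: max(4.1/1.2, 317/30) = 10.57 servings → $7.40.
cheddar only: max(4.1/0.4, 317/190) = 10.25 servings → $5.64.
hummus + cheddar with both tight: 3.019 servings and 1.192 servings → $2.77.
Cheapest feasible corner: $2.77.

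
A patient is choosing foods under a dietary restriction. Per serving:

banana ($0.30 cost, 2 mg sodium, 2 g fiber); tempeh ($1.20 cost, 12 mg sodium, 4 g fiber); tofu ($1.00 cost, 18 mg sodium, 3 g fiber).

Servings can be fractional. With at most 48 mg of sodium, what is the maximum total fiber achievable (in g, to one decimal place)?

48.0 g

Fiber per mg sodium: banana 1, tempeh 0.3333, tofu 0.1667.
With no serving limits, spend the whole sodium allowance on banana: 48 mg / 2 mg × 2 g = 48.0 g.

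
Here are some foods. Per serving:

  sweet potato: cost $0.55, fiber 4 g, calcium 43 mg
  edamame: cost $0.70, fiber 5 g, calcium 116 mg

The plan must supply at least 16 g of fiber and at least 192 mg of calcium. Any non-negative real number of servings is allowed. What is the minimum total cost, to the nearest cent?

sweet potato only: max(16/4, 192/43) = 4.465 servings → $2.46.
edamame only: max(16/5, 192/116) = 3.2 servings → $2.24.
sweet potato + edamame with both tight: 3.598 servings and 0.3213 servings → $2.20.
The minimum over all feasible corners is $2.20.

$2.20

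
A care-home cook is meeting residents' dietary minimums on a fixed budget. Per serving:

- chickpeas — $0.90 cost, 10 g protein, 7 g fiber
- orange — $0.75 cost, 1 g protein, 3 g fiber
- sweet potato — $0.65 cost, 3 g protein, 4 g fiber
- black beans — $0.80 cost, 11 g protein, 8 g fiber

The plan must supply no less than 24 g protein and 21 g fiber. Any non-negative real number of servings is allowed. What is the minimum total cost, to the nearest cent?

$2.10

Check every corner: each single food scaled to meet both minima, and each pair solved so both constraints bind.
chickpeas only: max(24/10, 21/7) = 3 servings → $2.70.
orange only: max(24/1, 21/3) = 24 servings → $18.00.
sweet potato only: max(24/3, 21/4) = 8 servings → $5.20.
black beans only: max(24/11, 21/8) = 2.625 servings → $2.10.
chickpeas + orange with both tight: 2.217 servings and 1.826 servings → $3.37.
chickpeas + sweet potato with both tight: 1.737 servings and 2.211 servings → $3.00.
chickpeas + black beans with both targets exact would need a negative amount; discard.
orange + sweet potato: the both-tight solution has a negative serving — not a feasible corner.
orange + black beans with both tight: 1.56 servings and 2.04 servings → $2.80.
sweet potato + black beans with both tight: 1.95 servings and 1.65 servings → $2.59.
The minimum over all feasible corners is $2.10.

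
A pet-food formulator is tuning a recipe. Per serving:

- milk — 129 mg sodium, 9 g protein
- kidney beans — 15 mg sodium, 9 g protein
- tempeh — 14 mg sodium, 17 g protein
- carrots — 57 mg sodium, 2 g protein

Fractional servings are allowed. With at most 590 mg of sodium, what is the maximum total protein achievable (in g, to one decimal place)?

716.4 g

Protein per mg sodium: tempeh 1.214, kidney beans 0.6, milk 0.06977, carrots 0.03509.
With no serving limits, spend the whole sodium allowance on tempeh: 590 mg / 14 mg × 17 g = 716.4 g.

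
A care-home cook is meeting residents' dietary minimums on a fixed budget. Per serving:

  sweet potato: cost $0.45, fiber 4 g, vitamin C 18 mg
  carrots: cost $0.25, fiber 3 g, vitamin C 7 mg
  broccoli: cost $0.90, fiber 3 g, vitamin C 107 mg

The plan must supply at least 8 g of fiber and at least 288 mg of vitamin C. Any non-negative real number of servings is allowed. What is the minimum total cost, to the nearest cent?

$2.42

This is a tiny linear program; its minimum lies at a vertex of the feasible set. List the vertices and price them.
sweet potato only: max(8/4, 288/18) = 16 servings → $7.20.
carrots only: max(8/3, 288/7) = 41.14 servings → $10.29.
broccoli only: max(8/3, 288/107) = 2.692 servings → $2.42.
sweet potato + carrots: the both-tight solution has a negative serving — not a feasible corner.
sweet potato + broccoli with both targets exact would need a negative amount; discard.
carrots + broccoli: intersection lies outside the first quadrant.
Cheapest feasible corner: $2.42.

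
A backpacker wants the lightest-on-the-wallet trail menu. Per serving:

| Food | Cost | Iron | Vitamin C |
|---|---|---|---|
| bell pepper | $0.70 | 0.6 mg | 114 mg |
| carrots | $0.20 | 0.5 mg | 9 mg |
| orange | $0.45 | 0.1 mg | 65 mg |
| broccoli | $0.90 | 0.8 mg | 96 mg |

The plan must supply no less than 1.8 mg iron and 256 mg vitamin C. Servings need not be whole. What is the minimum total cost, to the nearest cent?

Check every corner: each single food scaled to meet both minima, and each pair solved so both constraints bind.
bell pepper only: max(1.8/0.6, 256/114) = 3 servings → $2.10.
carrots only: max(1.8/0.5, 256/9) = 28.44 servings → $5.69.
orange only: max(1.8/0.1, 256/65) = 18 servings → $8.10.
broccoli only: max(1.8/0.8, 256/96) = 2.667 servings → $2.40.
bell pepper + carrots with both tight: 2.167 servings and 1 serving → $1.72.
bell pepper + orange with both targets exact would need a negative amount; discard.
bell pepper + broccoli with both tight: 0.9524 servings and 1.536 servings → $2.05.
carrots + orange with both tight: 2.892 servings and 3.538 servings → $2.17.
carrots + broccoli: intersection lies outside the first quadrant.
orange + broccoli with both tight: 0.7547 servings and 2.156 servings → $2.28.
The minimum over all feasible corners is $1.72.

$1.72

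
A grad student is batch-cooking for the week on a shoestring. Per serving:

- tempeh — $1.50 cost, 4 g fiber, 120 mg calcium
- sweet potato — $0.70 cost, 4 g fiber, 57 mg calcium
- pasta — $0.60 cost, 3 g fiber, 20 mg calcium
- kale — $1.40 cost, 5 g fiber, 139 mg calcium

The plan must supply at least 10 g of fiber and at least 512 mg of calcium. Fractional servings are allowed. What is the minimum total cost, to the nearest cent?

The cheapest plan sits at a corner of the feasible region — with two constraints it uses at most two foods.
tempeh only: max(10/4, 512/120) = 4.267 servings → $6.40.
sweet potato only: max(10/4, 512/57) = 8.982 servings → $6.29.
pasta only: max(10/3, 512/20) = 25.6 servings → $15.36.
kale only: max(10/5, 512/139) = 3.683 servings → $5.16.
tempeh + sweet potato with both targets exact would need a negative amount; discard.
tempeh + pasta with both targets exact would need a negative amount; discard.
tempeh + kale: intersection lies outside the first quadrant.
sweet potato + pasta: the both-tight solution has a negative serving — not a feasible corner.
sweet potato + kale with both targets exact would need a negative amount; discard.
pasta + kale: intersection lies outside the first quadrant.
The minimum over all feasible corners is $5.16.

$5.16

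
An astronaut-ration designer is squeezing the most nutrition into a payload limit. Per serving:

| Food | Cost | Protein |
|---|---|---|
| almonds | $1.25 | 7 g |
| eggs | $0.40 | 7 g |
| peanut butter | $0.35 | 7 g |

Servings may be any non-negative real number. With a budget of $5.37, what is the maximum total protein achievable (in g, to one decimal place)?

107.4 g

Protein per dollar: peanut butter 20, eggs 17.5, almonds 5.6.
With no serving limits, spend the whole cost allowance on peanut butter: $5.37 / $0.35 × 7 g = 107.4 g.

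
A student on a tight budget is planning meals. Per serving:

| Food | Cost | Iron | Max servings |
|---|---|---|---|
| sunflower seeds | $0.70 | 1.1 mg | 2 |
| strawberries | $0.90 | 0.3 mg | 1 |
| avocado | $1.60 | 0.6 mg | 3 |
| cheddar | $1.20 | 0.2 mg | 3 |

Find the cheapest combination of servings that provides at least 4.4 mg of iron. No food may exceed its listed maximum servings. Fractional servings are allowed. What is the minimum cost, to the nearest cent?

$7.70

Cost per mg of iron: sunflower seeds $0.6364, avocado $2.6667, strawberries $3.0000, cheddar $6.0000.
Take 2 servings of sunflower seeds: +2.2 mg iron for $1.40 (total $1.40, still need 2.2 mg).
Take 3 servings of avocado: +1.8 mg iron for $4.80 (total $6.20, still need 0.4 mg).
Take 1 serving of strawberries: +0.3 mg iron for $0.90 (total $7.10, still need 0.1 mg).
Take 0.5 servings of cheddar: +0.1 mg iron for $0.60 (total $7.70, still need 0.0 mg).
Filling from the cheapest source first is optimal under one linear minimum: $7.70.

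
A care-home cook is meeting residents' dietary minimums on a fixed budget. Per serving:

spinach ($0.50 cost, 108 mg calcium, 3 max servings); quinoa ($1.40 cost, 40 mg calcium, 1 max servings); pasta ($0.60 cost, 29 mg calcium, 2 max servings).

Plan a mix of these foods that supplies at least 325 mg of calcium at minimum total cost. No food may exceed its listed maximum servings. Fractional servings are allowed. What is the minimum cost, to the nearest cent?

$1.52

Cost per mg of calcium: spinach $0.0046, pasta $0.0207, quinoa $0.0350.
Take 3 servings of spinach: +324.0 mg calcium for $1.50 (total $1.50, still need 1.0 mg).
Take 0.03448 servings of pasta: +1.0 mg calcium for $0.02 (total $1.52, still need 0.0 mg).
Filling from the cheapest source first is optimal under one linear minimum: $1.52.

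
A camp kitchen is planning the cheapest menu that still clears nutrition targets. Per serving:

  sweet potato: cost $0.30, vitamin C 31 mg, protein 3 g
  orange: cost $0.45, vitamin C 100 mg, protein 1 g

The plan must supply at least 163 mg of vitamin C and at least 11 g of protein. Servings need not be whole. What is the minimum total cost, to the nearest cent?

$1.29

With two linear requirements the optimum uses one or two foods; enumerate the corners.
sweet potato only: max(163/31, 11/3) = 5.258 servings → $1.58.
orange only: max(163/100, 11/1) = 11 servings → $4.95.
sweet potato + orange with both tight: 3.483 servings and 0.5502 servings → $1.29.
Cheapest feasible corner: $1.29.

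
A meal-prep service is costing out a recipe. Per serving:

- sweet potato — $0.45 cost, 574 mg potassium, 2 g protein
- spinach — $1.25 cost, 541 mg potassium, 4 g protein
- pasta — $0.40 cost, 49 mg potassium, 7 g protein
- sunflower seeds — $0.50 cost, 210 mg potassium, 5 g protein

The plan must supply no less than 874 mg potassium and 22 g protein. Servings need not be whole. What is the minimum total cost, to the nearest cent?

A basic optimal solution has at most two foods positive. Try each food alone and each pair with both targets met exactly.
sweet potato only: max(874/574, 22/2) = 11 servings → $4.95.
spinach only: max(874/541, 22/4) = 5.5 servings → $6.88.
pasta only: max(874/49, 22/7) = 17.84 servings → $7.13.
sunflower seeds only: max(874/210, 22/5) = 4.4 servings → $2.20.
sweet potato + spinach: intersection lies outside the first quadrant.
sweet potato + pasta with both tight: 1.286 servings and 2.776 servings → $1.69.
sweet potato + sunflower seeds: the both-tight solution has a negative serving — not a feasible corner.
spinach + pasta with both tight: 1.404 servings and 2.341 servings → $2.69.
spinach + sunflower seeds: the both-tight solution has a negative serving — not a feasible corner.
pasta + sunflower seeds with both tight: 0.2041 servings and 4.114 servings → $2.14.
The minimum over all feasible corners is $1.69.

$1.69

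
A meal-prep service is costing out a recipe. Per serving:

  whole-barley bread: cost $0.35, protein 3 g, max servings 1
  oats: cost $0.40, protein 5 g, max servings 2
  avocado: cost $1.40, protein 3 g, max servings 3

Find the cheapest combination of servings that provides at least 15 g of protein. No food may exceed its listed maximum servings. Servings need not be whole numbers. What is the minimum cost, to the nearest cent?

Cost per g of protein: oats $0.0800, whole-barley bread $0.1167, avocado $0.4667.
Take 2 servings of oats: +10.0 g protein for $0.80 (total $0.80, still need 5.0 g).
Take 1 serving of whole-barley bread: +3.0 g protein for $0.35 (total $1.15, still need 2.0 g).
Take 0.6667 servings of avocado: +2.0 g protein for $0.93 (total $2.08, still need 0.0 g).
Greedy by cheapest-per-g is optimal for a single linear constraint, so the minimum cost is $2.08.

$2.08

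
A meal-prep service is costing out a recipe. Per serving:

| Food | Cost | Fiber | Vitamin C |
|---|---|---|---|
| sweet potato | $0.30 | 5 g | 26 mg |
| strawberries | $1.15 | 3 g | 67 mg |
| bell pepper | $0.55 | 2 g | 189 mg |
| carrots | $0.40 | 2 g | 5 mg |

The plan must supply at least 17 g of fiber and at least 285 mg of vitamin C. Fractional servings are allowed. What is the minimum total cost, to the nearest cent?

This is a tiny linear program; its minimum lies at a vertex of the feasible set. List the vertices and price them.
sweet potato only: max(17/5, 285/26) = 10.96 servings → $3.29.
strawberries only: max(17/3, 285/67) = 5.667 servings → $6.52.
bell pepper only: max(17/2, 285/189) = 8.5 servings → $4.67.
carrots only: max(17/2, 285/5) = 57 servings → $22.80.
sweet potato + strawberries with both tight: 1.105 servings and 3.825 servings → $4.73.
sweet potato + bell pepper with both tight: 2.96 servings and 1.101 servings → $1.49.
sweet potato + carrots: the both-tight solution has a negative serving — not a feasible corner.
strawberries + bell pepper with both targets exact would need a negative amount; discard.
strawberries + carrots with both tight: 4.076 servings and 2.387 servings → $5.64.
bell pepper + carrots with both tight: 1.318 servings and 7.182 servings → $3.60.
The minimum over all feasible corners is $1.49.

$1.49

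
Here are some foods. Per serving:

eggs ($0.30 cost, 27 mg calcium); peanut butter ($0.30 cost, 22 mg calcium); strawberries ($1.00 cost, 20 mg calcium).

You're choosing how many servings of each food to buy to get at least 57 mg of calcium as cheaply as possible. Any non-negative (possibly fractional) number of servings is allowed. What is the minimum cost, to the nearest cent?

$0.63

Cost per mg of calcium: eggs $0.0111, peanut butter $0.0136, strawberries $0.0500.
With no serving limits, use only eggs: 57 mg / 27 mg = 2.111 servings × $0.30 = $0.63.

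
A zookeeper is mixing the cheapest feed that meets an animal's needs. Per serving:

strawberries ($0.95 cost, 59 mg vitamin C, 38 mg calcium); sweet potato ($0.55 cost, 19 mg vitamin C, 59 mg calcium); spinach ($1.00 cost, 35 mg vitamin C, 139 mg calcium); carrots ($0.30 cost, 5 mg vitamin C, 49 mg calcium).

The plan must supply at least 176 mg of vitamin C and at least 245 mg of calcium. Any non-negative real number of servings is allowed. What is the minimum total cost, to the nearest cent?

$3.33

A basic optimal solution has at most two foods positive. Try each food alone and each pair with both targets met exactly.
strawberries only: max(176/59, 245/38) = 6.447 servings → $6.12.
sweet potato only: max(176/19, 245/59) = 9.263 servings → $5.09.
spinach only: max(176/35, 245/139) = 5.029 servings → $5.03.
carrots only: max(176/5, 245/49) = 35.2 servings → $10.56.
strawberries + sweet potato with both tight: 2.076 servings and 2.815 servings → $3.52.
strawberries + spinach with both tight: 2.312 servings and 1.13 servings → $3.33.
strawberries + carrots with both tight: 2.739 servings and 2.876 servings → $3.47.
sweet potato + spinach: intersection lies outside the first quadrant.
sweet potato + carrots with both targets exact would need a negative amount; discard.
spinach + carrots with both targets exact would need a negative amount; discard.
So the least-cost plan costs $3.33.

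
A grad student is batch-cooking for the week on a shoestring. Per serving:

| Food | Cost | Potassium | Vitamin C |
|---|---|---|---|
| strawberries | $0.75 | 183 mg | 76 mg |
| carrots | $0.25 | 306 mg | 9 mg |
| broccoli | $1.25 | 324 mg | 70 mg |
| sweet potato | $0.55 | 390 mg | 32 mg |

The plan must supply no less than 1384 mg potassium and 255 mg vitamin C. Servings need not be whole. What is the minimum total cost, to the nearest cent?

This is a tiny linear program; its minimum lies at a vertex of the feasible set. List the vertices and price them.
strawberries only: max(1384/183, 255/76) = 7.563 servings → $5.67.
carrots only: max(1384/306, 255/9) = 28.33 servings → $7.08.
broccoli only: max(1384/324, 255/70) = 4.272 servings → $5.34.
sweet potato only: max(1384/390, 255/32) = 7.969 servings → $4.38.
strawberries + carrots with both tight: 3.035 servings and 2.708 servings → $2.95.
strawberries + broccoli: the both-tight solution has a negative serving — not a feasible corner.
strawberries + sweet potato with both tight: 2.319 servings and 2.46 servings → $3.09.
carrots + broccoli with both tight: 0.7706 servings and 3.544 servings → $4.62.
carrots + sweet potato with both targets exact would need a negative amount; discard.
broccoli + sweet potato with both tight: 3.258 servings and 0.8422 servings → $4.54.
So the least-cost plan costs $2.95.

$2.95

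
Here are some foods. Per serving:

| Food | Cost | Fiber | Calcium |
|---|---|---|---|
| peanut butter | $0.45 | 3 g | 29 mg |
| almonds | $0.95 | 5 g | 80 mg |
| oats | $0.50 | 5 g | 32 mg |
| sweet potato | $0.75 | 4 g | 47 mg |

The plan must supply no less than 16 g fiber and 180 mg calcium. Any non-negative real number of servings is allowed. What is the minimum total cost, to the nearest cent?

peanut butter only: max(16/3, 180/29) = 6.207 servings → $2.79.
almonds only: max(16/5, 180/80) = 3.2 servings → $3.04.
oats only: max(16/5, 180/32) = 5.625 servings → $2.81.
sweet potato only: max(16/4, 180/47) = 4 servings → $3.00.
peanut butter + almonds with both tight: 4 servings and 0.8 servings → $2.56.
peanut butter + oats with both targets exact would need a negative amount; discard.
peanut butter + sweet potato with both tight: 1.28 servings and 3.04 servings → $2.86.
almonds + oats with both tight: 1.617 servings and 1.583 servings → $2.33.
almonds + sweet potato: the both-tight solution has a negative serving — not a feasible corner.
oats + sweet potato with both tight: 0.2991 servings and 3.626 servings → $2.87.
Cheapest feasible corner: $2.33.

$2.33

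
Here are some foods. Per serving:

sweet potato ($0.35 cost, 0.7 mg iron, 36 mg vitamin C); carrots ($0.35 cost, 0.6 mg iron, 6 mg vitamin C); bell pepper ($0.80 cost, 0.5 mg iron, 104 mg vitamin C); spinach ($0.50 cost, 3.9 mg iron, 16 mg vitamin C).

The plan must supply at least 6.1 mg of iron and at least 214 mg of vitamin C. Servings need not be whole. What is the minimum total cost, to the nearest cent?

$2.15

sweet potato only: max(6.1/0.7, 214/36) = 8.714 servings → $3.05.
carrots only: max(6.1/0.6, 214/6) = 35.67 servings → $12.48.
bell pepper only: max(6.1/0.5, 214/104) = 12.2 servings → $9.76.
spinach only: max(6.1/3.9, 214/16) = 13.38 servings → $6.69.
sweet potato + carrots with both tight: 5.276 servings and 4.011 servings → $3.25.
sweet potato + bell pepper: intersection lies outside the first quadrant.
sweet potato + spinach with both tight: 5.704 servings and 0.5402 servings → $2.27.
carrots + bell pepper with both tight: 8.879 servings and 1.545 servings → $4.34.
carrots + spinach with both targets exact would need a negative amount; discard.
bell pepper + spinach with both tight: 1.854 servings and 1.326 servings → $2.15.
So the least-cost plan costs $2.15.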